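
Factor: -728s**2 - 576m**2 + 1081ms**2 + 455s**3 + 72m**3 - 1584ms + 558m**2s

Group: m(72m**2 + 198ms + 91s**2) + (5s - 8)(72m**2 + 198ms + 91s**2); both groups contain (72m**2 + 198ms + 91s**2), so (m + 5s - 8) is a factor with cofactor 72m**2 + 198ms + 91s**2.
The cofactor groups again: 72m**2 + 198ms + 91s**2 = 6m(12m + 7s) + 13s(12m + 7s); both groups contain (12m + 7s), giving (6m + 13s)(12m + 7s).

(12m + 7s)(6m + 13s)(m + 5s - 8)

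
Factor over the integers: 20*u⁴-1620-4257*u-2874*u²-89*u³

Testing divisors of the constant over divisors of the leading coefficient, u = -4/5 is a root, giving the factor (5*u+4) and quotient 4*u³-21*u²-558*u-405.
Continuing, u = -9 is a root, so (u+9) divides it; the quotient is 4*u²-57*u-45.
The remaining quadratic factors as (u-15)(4*u+3).

(4*u+3)*(5*u+4)*(u+9)*(u-15)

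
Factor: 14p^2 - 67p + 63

Need a pair with product 14·63 = 882 and sum -67: that's -18 and -49.
Split the middle term: 14p^2 - 18p - 49p + 63 = 2p(7p - 9) - 7(7p - 9).

(2p - 7)(7p - 9)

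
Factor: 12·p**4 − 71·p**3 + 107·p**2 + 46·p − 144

Testing divisors of the constant over divisors of the leading coefficient, p = 8/3 is a root, so (3·p − 8) divides it; the quotient is 4·p**3 − 13·p**2 + p + 18.
Next, p = 2 is a root, so (p − 2) is a factor; dividing leaves 4·p**2 − 5·p − 9.
The remaining quadratic factors as (4·p − 9)(p + 1).

(3·p − 8)·(4·p − 9)·(p + 1)·(p − 2)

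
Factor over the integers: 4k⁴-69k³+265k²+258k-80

Among the possible rational roots, k = -1 is a root, so (k+1) is a factor; dividing leaves 4k³-73k²+338k-80.
Next, k = 8 is a root, so (k-8) is a factor; dividing leaves 4k²-41k+10.
The remaining quadratic factors as (4k-1)(k-10).

(4k-1)(k+1)(k-10)(k-8)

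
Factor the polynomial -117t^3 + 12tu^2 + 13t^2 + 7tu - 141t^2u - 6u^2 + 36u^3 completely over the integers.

-(13t - 6u)(9t + 6u - 1)(t + u)

Group: 9t(-13t^2 - 7tu + 6u^2) + (6u - 1)(-13t^2 - 7tu + 6u^2); both groups contain (-13t^2 - 7tu + 6u^2), so (9t + 6u - 1) is a factor with cofactor -13t^2 - 7tu + 6u^2.
The cofactor groups again: -13t^2 - 7tu + 6u^2 = -t(13t - 6u) - u(13t - 6u); both groups contain (13t - 6u), giving -(t + u)(13t - 6u).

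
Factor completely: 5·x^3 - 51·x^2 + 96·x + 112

(5·x + 4)·(x - 4)·(x - 7)

Testing divisors of the constant over divisors of the leading coefficient, x = -4/5 is a root, so (5·x + 4) divides it; the quotient is x^2 - 11·x + 28.
The remaining quadratic factors as (x - 4)(x - 7).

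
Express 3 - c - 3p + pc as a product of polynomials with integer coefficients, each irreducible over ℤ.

(c - 3)(p - 1)

Group as (pc - 3p) + (-c + 3) = p(c - 3) - (c - 3).
Both groups share the factor (c - 3).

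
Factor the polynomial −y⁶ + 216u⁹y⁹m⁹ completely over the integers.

Factor out y⁶ first: what remains is 216u⁹y³m⁹ − 1.
Recognize a difference of cubes with the parts 6u³ym³ and 1.

y⁶(6u³ym³ − 1)(36u⁶y²m⁶ + 6u³ym³ + 1)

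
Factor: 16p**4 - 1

(2p + 1)(2p - 1)(4p**2 + 1)

Difference of squares twice: with A = 2p and B = 1, A⁴ − B⁴ = (A² − B²)(A² + B²), and A² − B² factors again.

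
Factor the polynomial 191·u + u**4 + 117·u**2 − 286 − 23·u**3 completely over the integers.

By the rational root theorem, u = 11 is a root, so (u − 11) divides it; the quotient is u**3 − 12·u**2 − 15·u + 26.
Continuing, u = −2 is a root, so (u + 2) is a factor; dividing leaves u**2 − 14·u + 13.
The remaining quadratic factors as (u − 1)(u − 13).

(u + 2)·(u − 1)·(u − 11)·(u − 13)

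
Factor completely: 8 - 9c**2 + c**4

Substitute u = c**2 to get a quadratic in u, then factor.
c**2 - 1 is a difference of squares.
c**2 - 8 is irreducible over ℤ (8 is not a perfect square).

(c + 1)(c - 1)(c**2 - 8)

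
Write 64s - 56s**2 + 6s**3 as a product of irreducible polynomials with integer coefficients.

Pull out the common factor 2s, then factor the remaining trinomial.

2s(3s - 4)(s - 8)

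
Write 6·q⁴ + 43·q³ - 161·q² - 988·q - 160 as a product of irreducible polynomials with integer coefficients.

(6·q + 1)·(q + 4)·(q + 8)·(q - 5)

By the rational root theorem, q = 5 is a root, giving the factor (q - 5) and quotient 6·q³ + 73·q² + 204·q + 32.
Next, q = -4 is a root, so (q + 4) divides it; the quotient is 6·q² + 49·q + 8.
The remaining quadratic factors as (6·q + 1)(q + 8).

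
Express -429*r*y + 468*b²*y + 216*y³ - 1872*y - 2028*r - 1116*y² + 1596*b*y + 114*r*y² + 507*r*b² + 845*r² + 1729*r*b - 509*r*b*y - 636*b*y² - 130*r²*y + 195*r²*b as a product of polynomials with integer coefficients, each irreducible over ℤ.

Group: 13*r*(15*r*b - 10*r*y + 65*r + 39*b² - 53*b*y + 133*b + 18*y² - 93*y - 156) + 12*y*(15*r*b - 10*r*y + 65*r + 39*b² - 53*b*y + 133*b + 18*y² - 93*y - 156); both groups contain (15*r*b - 10*r*y + 65*r + 39*b² - 53*b*y + 133*b + 18*y² - 93*y - 156), so (13*r + 12*y) is a factor with cofactor 15*r*b - 10*r*y + 65*r + 39*b² - 53*b*y + 133*b + 18*y² - 93*y - 156.
The cofactor groups again: 15*r*b - 10*r*y + 65*r + 39*b² - 53*b*y + 133*b + 18*y² - 93*y - 156 = 3*b*(5*r + 13*b - 9*y - 12) + (-2*y + 13)*(5*r + 13*b - 9*y - 12); both groups contain (5*r + 13*b - 9*y - 12), giving (3*b - 2*y + 13)*(5*r + 13*b - 9*y - 12).

(5*r + 13*b - 9*y - 12)*(13*r + 12*y)*(3*b - 2*y + 13)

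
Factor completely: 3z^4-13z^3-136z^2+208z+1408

(3z+11)(z+4)(z-4)(z-8)

Testing divisors of the constant over divisors of the leading coefficient, z = -4 is a root, so (z+4) is a factor; dividing leaves 3z^3-25z^2-36z+352.
Then z = 8 is a root, so (z-8) divides it; the quotient is 3z^2-z-44.
The remaining quadratic factors as (z-4)(3z+11).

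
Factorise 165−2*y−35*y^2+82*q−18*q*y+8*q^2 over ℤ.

Group: 4*q*(2*q−7*y+15) + (5*y+11)*(2*q−7*y+15); both groups contain (2*q−7*y+15).

(2*q−7*y+15)*(4*q+5*y+11)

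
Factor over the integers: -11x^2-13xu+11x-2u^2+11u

Group: -x(11x+2u-11) - u(11x+2u-11); both groups contain (11x+2u-11).

-(11x+2u-11)(x+u)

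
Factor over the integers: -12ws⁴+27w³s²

Every term has a factor of 3ws². Then 9w²-4s² = (3w)² − (2s)².

3s²w(3w-2s)(3w+2s)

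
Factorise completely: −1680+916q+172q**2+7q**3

Testing divisors of the constant over divisors of the leading coefficient, q = −12 is a root, so (q+12) divides it; the quotient is 7q**2+88q−140.
The remaining quadratic factors as (7q−10)(q+14).

(7q−10)(q+12)(q+14)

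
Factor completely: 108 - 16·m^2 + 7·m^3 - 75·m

Among the possible rational roots, m = -3 is a root, giving the factor (m + 3) and quotient 7·m^2 - 37·m + 36.
The remaining quadratic factors as (m - 4)(7·m - 9).

(7·m - 9)·(m + 3)·(m - 4)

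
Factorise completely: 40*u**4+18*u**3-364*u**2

Pull out the common factor 2*u**2, then factor the remaining trinomial.

2*u**2*(4*u+13)*(5*u-14)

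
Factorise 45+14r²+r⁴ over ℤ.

(r²+5)(r²+9)

Substitute u = r² to get a quadratic in u, then factor.
r²+9 is irreducible over ℤ (sum of squares).
r²+5 is irreducible over ℤ (always positive, so no real roots).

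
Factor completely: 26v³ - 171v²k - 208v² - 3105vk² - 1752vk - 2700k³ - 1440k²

(v - 15k - 8)(13v + 12k)(2v + 15k)

Group: 13v(2v² - 15vk - 16v - 225k² - 120k) + 12k(2v² - 15vk - 16v - 225k² - 120k); both groups contain (2v² - 15vk - 16v - 225k² - 120k), so (13v + 12k) is a factor with cofactor 2v² - 15vk - 16v - 225k² - 120k.
The cofactor groups again: 2v² - 15vk - 16v - 225k² - 120k = v(2v + 15k) + (-15k - 8)(2v + 15k); both groups contain (2v + 15k), giving (v - 15k - 8)(2v + 15k).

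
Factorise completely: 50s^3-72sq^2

Every term has a factor of 2s. Then 25s^2-36q^2 = (5s)² − (6q)².

2s(5s-6q)(5s+6q)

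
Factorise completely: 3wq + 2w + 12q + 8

(3q + 2)(w + 4)

Group as (3wq + 2w) + (12q + 8) = w(3q + 2) + 4(3q + 2).
Both groups share the factor (3q + 2).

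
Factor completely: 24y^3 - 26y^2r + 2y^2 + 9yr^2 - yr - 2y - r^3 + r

Group: 2y(12y^2 - 7yr + y + r^2 - 1) - r(12y^2 - 7yr + y + r^2 - 1); both groups contain (12y^2 - 7yr + y + r^2 - 1), so (2y - r) is a factor with cofactor 12y^2 - 7yr + y + r^2 - 1.
The cofactor groups again: 12y^2 - 7yr + y + r^2 - 1 = 3y(4y - r - 1) + (-r + 1)(4y - r - 1); both groups contain (4y - r - 1), giving (3y - r + 1)(4y - r - 1).

(2y - r)(3y - r + 1)(4y - r - 1)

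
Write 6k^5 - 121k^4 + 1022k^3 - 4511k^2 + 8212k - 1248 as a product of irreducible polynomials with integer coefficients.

(6k - 1)(k - 4)(k - 8)(k^2 - 8k + 39)

Trying the rational-root candidates, k = 8 is a root, so (k - 8) is a factor; dividing leaves 6k^4 - 73k^3 + 438k^2 - 1007k + 156.
Next, k = 4 is a root, so (k - 4) is a factor; dividing leaves 6k^3 - 49k^2 + 242k - 39.
Continuing, k = 1/6 is a root, so (6k - 1) is a factor; dividing leaves k^2 - 8k + 39.
The quadratic k^2 - 8k + 39 has discriminant -92 < 0 and is irreducible over ℤ.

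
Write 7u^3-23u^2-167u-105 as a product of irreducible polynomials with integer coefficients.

(7u+5)(u+3)(u-7)

Among the possible rational roots, u = -3 is a root, giving the factor (u+3) and quotient 7u^2-44u-35.
The remaining quadratic factors as (7u+5)(u-7).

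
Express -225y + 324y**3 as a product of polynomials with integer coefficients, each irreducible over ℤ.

9y(6y + 5)(6y - 5)

Pull out the common factor 9y; 36y**2 - 25 is a difference of squares.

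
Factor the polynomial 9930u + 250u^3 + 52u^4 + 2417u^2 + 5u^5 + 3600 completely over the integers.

Among the possible rational roots, u = −8 is a root, giving the factor (u + 8) and quotient 5u^4 + 12u^3 + 154u^2 + 1185u + 450.
Then u = −5 is a root, so (u + 5) divides it; the quotient is 5u^3 − 13u^2 + 219u + 90.
Next, u = −2/5 is a root, so (5u + 2) divides it; the quotient is u^2 − 3u + 45.
The quadratic u^2 − 3u + 45 has discriminant −171 < 0 and is irreducible over ℤ.

(5u + 2)(u + 5)(u + 8)(u^2 − 3u + 45)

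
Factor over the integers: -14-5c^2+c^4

(c^2+2)(c^2-7)

Substitute u = c^2 to get a quadratic in u, then factor.
c^2+2 is irreducible over ℤ (always positive, so no real roots).
c^2-7 is irreducible over ℤ (7 is not a perfect square).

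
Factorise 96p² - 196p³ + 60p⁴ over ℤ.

Pull out the common factor 4p², then factor the remaining trinomial.

4p²(3p - 8)(5p - 3)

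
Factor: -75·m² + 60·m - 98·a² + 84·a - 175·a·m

-(14·a + 15·m - 12)·(7·a + 5·m)

Group: -7·a·(14·a + 15·m - 12) - 5·m·(14·a + 15·m - 12); both groups contain (14·a + 15·m - 12).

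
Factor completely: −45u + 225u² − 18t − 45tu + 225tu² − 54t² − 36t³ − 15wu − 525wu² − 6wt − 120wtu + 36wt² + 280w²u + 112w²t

Group: 7w(16wt + 40wu + 12t² + 6t − 75u² + 15u) + (−3t − 3)(16wt + 40wu + 12t² + 6t − 75u² + 15u); both groups contain (16wt + 40wu + 12t² + 6t − 75u² + 15u), so (7w − 3t − 3) is a factor with cofactor 16wt + 40wu + 12t² + 6t − 75u² + 15u.
The cofactor groups again: 16wt + 40wu + 12t² + 6t − 75u² + 15u = 8w(2t + 5u) + (6t − 15u + 3)(2t + 5u); both groups contain (2t + 5u), giving (8w + 6t − 15u + 3)(2t + 5u).

(7w − 3t − 3)(2t + 5u)(8w + 6t − 15u + 3)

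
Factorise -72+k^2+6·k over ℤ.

(k+12)·(k-6)

Two integers with product -72 and sum 6 are 12 and -6.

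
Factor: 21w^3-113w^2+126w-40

Testing divisors of the constant over divisors of the leading coefficient, w = 2/3 is a root, giving the factor (3w-2) and quotient 7w^2-33w+20.
The remaining quadratic factors as (w-4)(7w-5).

(3w-2)(7w-5)(w-4)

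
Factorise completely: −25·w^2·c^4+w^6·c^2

Factor out w^2·c^2 first: what remains is w^4−25·c^2.
Recognize a difference of squares with the parts w^2 and 5·c.

c^2·w^2·(w^2−5·c)·(w^2+5·c)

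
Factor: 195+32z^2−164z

Need a pair with product 32·195 = 6240 and sum −164: that's −60 and −104.
Split the middle term: 32z^2−60z − 104z+195 = 4z(8z−15) − 13(8z−15).

(4z−13)(8z−15)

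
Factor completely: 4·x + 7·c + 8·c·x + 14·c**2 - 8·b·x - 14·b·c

Group: -2·b·(7·c + 4·x) + (2·c + 1)·(7·c + 4·x); both groups contain (7·c + 4·x).

-(2·b - 2·c - 1)·(7·c + 4·x)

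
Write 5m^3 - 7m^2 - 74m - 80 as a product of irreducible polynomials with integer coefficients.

Trying the rational-root candidates, m = 5 is a root, giving the factor (m - 5) and quotient 5m^2 + 18m + 16.
The remaining quadratic factors as (5m + 8)(m + 2).

(5m + 8)(m + 2)(m - 5)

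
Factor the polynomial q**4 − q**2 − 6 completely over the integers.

(q**2 + 2)(q**2 − 3)

Substitute u = q**2 to get a quadratic in u, then factor.
q**2 + 2 is irreducible over ℤ (always positive, so no real roots).
q**2 − 3 is irreducible over ℤ (3 is not a perfect square).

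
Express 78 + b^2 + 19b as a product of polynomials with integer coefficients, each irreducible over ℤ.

(b + 13)(b + 6)

Two integers with product 78 and sum 19 are 13 and 6.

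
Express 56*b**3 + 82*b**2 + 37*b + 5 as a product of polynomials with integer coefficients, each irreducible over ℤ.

(2*b + 1)*(4*b + 1)*(7*b + 5)

Trying the rational-root candidates, b = −1/4 is a root, so (4*b + 1) divides it; the quotient is 14*b**2 + 17*b + 5.
The remaining quadratic factors as (2*b + 1)(7*b + 5).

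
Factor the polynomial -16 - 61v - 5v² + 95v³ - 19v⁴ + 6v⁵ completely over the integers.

By the rational root theorem, v = 1 is a root, giving the factor (v - 1) and quotient 6v⁴ - 13v³ + 82v² + 77v + 16.
Continuing, v = -1/3 is a root, so (3v + 1) is a factor; dividing leaves 2v³ - 5v² + 29v + 16.
Next, v = -1/2 is a root, so (2v + 1) divides it; the quotient is v² - 3v + 16.
The quadratic v² - 3v + 16 has discriminant -55 < 0 and is irreducible over ℤ.

(2v + 1)(3v + 1)(v - 1)(v² - 3v + 16)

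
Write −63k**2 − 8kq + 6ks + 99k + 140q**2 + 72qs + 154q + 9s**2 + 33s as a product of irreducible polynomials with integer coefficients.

−(7k − 10q − 3s − 11)(9k + 14q + 3s)

Group: −7k(9k + 14q + 3s) + (10q + 3s + 11)(9k + 14q + 3s); both groups contain (9k + 14q + 3s).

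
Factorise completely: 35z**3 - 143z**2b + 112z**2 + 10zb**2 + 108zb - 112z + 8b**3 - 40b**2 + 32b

(7z - 2b)(z - 4b + 4)(5z + b - 4)

Group: z(35z**2 - 3zb - 28z - 2b**2 + 8b) + (-4b + 4)(35z**2 - 3zb - 28z - 2b**2 + 8b); both groups contain (35z**2 - 3zb - 28z - 2b**2 + 8b), so (z - 4b + 4) is a factor with cofactor 35z**2 - 3zb - 28z - 2b**2 + 8b.
The cofactor groups again: 35z**2 - 3zb - 28z - 2b**2 + 8b = 5z(7z - 2b) + (b - 4)(7z - 2b); both groups contain (7z - 2b), giving (5z + b - 4)(7z - 2b).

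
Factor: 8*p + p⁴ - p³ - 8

(p + 2)*(p - 1)*(p² - 2*p + 4)

Group as (p⁴ + 8*p) + (-p³ - 8) = p*(p³ + 8) - (p³ + 8).
Both groups share the factor (p³ + 8).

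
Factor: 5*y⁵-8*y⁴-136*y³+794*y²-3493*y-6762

By the rational root theorem, y = -7/5 is a root, so (5*y+7) divides it; the quotient is y⁴-3*y³-23*y²+191*y-966.
Then y = -7 is a root, giving the factor (y+7) and quotient y³-10*y²+47*y-138.
Continuing, y = 6 is a root, so (y-6) divides it; the quotient is y²-4*y+23.
The quadratic y²-4*y+23 has discriminant -76 < 0 and is irreducible over ℤ.

(5*y+7)*(y+7)*(y-6)*(y²-4*y+23)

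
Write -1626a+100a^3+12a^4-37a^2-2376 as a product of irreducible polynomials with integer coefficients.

Among the possible rational roots, a = -6 is a root, giving the factor (a+6) and quotient 12a^3+28a^2-205a-396.
Next, a = 4 is a root, giving the factor (a-4) and quotient 12a^2+76a+99.
The remaining quadratic factors as (6a+11)(2a+9).

(2a+9)(6a+11)(a+6)(a-4)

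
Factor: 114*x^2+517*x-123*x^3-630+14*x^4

Testing divisors of the constant over divisors of the leading coefficient, x = 5/2 is a root, so (2*x-5) divides it; the quotient is 7*x^3-44*x^2-53*x+126.
Continuing, x = 7 is a root, so (x-7) is a factor; dividing leaves 7*x^2+5*x-18.
The remaining quadratic factors as (x+2)(7*x-9).

(2*x-5)*(7*x-9)*(x+2)*(x-7)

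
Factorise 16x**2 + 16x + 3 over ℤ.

Need a pair with product 16·3 = 48 and sum 16: that's 12 and 4.
Split the middle term: 16x**2 + 12x + 4x + 3 = 4x(4x + 3) + (4x + 3).

(4x + 1)(4x + 3)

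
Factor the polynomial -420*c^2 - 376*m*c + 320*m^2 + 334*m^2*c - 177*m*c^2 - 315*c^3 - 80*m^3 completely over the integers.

-(8*m - 15*c)*(m - 3*c - 4)*(10*m + 7*c)

Group: 10*m*(-8*m^2 + 39*m*c + 32*m - 45*c^2 - 60*c) + 7*c*(-8*m^2 + 39*m*c + 32*m - 45*c^2 - 60*c); both groups contain (-8*m^2 + 39*m*c + 32*m - 45*c^2 - 60*c), so (10*m + 7*c) is a factor with cofactor -8*m^2 + 39*m*c + 32*m - 45*c^2 - 60*c.
The cofactor groups again: -8*m^2 + 39*m*c + 32*m - 45*c^2 - 60*c = -8*m*(m - 3*c - 4) + 15*c*(m - 3*c - 4); both groups contain (m - 3*c - 4), giving -(8*m - 15*c)*(m - 3*c - 4).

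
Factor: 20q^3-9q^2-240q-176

Trying the rational-root candidates, q = -4/5 is a root, so (5q+4) is a factor; dividing leaves 4q^2-5q-44.
The remaining quadratic factors as (4q+11)(q-4).

(4q+11)(5q+4)(q-4)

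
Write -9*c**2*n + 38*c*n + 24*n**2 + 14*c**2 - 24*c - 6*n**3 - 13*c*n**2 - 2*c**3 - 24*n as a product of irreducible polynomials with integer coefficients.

Group: 2*c*(-c**2 - 3*c*n + 4*c - 2*n**2 + 4*n) + (3*n - 6)*(-c**2 - 3*c*n + 4*c - 2*n**2 + 4*n); both groups contain (-c**2 - 3*c*n + 4*c - 2*n**2 + 4*n), so (2*c + 3*n - 6) is a factor with cofactor -c**2 - 3*c*n + 4*c - 2*n**2 + 4*n.
The cofactor groups again: -c**2 - 3*c*n + 4*c - 2*n**2 + 4*n = -c*(c + 2*n - 4) - n*(c + 2*n - 4); both groups contain (c + 2*n - 4), giving -(c + n)*(c + 2*n - 4).

-(2*c + 3*n - 6)*(c + 2*n - 4)*(c + n)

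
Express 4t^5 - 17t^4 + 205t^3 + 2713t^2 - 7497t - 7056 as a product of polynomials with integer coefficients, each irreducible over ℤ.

(4t + 3)(t + 7)(t - 3)(t^2 - 9t + 112)

Among the possible rational roots, t = -3/4 is a root, so (4t + 3) divides it; the quotient is t^4 - 5t^3 + 55t^2 + 637t - 2352.
Next, t = -7 is a root, giving the factor (t + 7) and quotient t^3 - 12t^2 + 139t - 336.
Continuing, t = 3 is a root, giving the factor (t - 3) and quotient t^2 - 9t + 112.
The quadratic t^2 - 9t + 112 has discriminant -367 < 0 and is irreducible over ℤ.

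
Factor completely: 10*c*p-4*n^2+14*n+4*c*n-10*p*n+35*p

Group: 2*c*(5*p+2*n) + (-2*n+7)*(5*p+2*n); both groups contain (5*p+2*n).

(2*c-2*n+7)*(5*p+2*n)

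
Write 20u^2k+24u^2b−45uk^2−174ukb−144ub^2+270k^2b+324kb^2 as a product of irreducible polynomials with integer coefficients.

Group: 4u(5uk+6ub−30kb−36b^2) − 9k(5uk+6ub−30kb−36b^2); both groups contain (5uk+6ub−30kb−36b^2), so (4u−9k) is a factor with cofactor 5uk+6ub−30kb−36b^2.
The cofactor groups again: 5uk+6ub−30kb−36b^2 = 5k(u−6b) + 6b(u−6b); both groups contain (u−6b), giving (5k+6b)(u−6b).

(u−6b)(4u−9k)(5k+6b)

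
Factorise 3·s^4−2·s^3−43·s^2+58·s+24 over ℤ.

Testing divisors of the constant over divisors of the leading coefficient, s = −1/3 is a root, giving the factor (3·s+1) and quotient s^3−s^2−14·s+24.
Continuing, s = 2 is a root, giving the factor (s−2) and quotient s^2+s−12.
The remaining quadratic factors as (s+4)(s−3).

(3·s+1)·(s+4)·(s−2)·(s−3)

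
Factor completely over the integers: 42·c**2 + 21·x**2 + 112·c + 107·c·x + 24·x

(14·c + 3·x)·(3·c + 7·x + 8)

Group: 14·c·(3·c + 7·x + 8) + 3·x·(3·c + 7·x + 8); both groups contain (3·c + 7·x + 8).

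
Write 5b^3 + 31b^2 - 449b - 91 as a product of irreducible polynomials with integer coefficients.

(5b + 1)(b + 13)(b - 7)

Testing divisors of the constant over divisors of the leading coefficient, b = -13 is a root, so (b + 13) is a factor; dividing leaves 5b^2 - 34b - 7.
The remaining quadratic factors as (b - 7)(5b + 1).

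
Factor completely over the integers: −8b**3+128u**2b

Pull out the common factor 8b; 16u**2−b**2 is a difference of squares.

8b(4u−b)(4u+b)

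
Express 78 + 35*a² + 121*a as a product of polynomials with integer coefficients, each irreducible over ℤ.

Need a pair with product 35·78 = 2730 and sum 121: that's 30 and 91.
Split the middle term: 35*a² + 30*a + 91*a + 78 = 5*a*(7*a + 6) + 13*(7*a + 6).

(5*a + 13)*(7*a + 6)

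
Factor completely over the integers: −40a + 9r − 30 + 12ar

Group as (12ar − 40a) + (9r − 30) = 4a(3r − 10) + 3(3r − 10).
Both groups share the factor (3r − 10).

(3r − 10)(4a + 3)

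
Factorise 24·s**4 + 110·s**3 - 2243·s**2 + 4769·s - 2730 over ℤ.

By the rational root theorem, s = -13 is a root, so (s + 13) is a factor; dividing leaves 24·s**3 - 202·s**2 + 383·s - 210.
Continuing, s = 6 is a root, so (s - 6) is a factor; dividing leaves 24·s**2 - 58·s + 35.
The remaining quadratic factors as (6·s - 7)(4·s - 5).

(4·s - 5)·(6·s - 7)·(s + 13)·(s - 6)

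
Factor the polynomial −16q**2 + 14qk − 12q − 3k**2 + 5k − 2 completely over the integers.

−(8q − 3k + 2)(2q − k + 1)

Group: −8q(2q − k + 1) + (3k − 2)(2q − k + 1); both groups contain (2q − k + 1).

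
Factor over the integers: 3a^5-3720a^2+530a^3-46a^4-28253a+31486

Testing divisors of the constant over divisors of the leading coefficient, a = 13 is a root, giving the factor (a-13) and quotient 3a^4-7a^3+439a^2+1987a-2422.
Then a = -14/3 is a root, so (3a+14) divides it; the quotient is a^3-7a^2+179a-173.
Next, a = 1 is a root, giving the factor (a-1) and quotient a^2-6a+173.
The quadratic a^2-6a+173 has discriminant -656 < 0 and is irreducible over ℤ.

(3a+14)(a-1)(a-13)(a^2-6a+173)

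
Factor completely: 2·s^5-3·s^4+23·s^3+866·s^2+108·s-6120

(2·s-5)·(s+3)·(s+6)·(s^2-8·s+68)

By the rational root theorem, s = 5/2 is a root, giving the factor (2·s-5) and quotient s^4+s^3+14·s^2+468·s+1224.
Continuing, s = -3 is a root, so (s+3) is a factor; dividing leaves s^3-2·s^2+20·s+408.
Then s = -6 is a root, so (s+6) is a factor; dividing leaves s^2-8·s+68.
The quadratic s^2-8·s+68 has discriminant -208 < 0 and is irreducible over ℤ.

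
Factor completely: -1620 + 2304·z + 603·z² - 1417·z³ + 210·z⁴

(5·z - 6)·(6·z - 5)·(7·z + 9)·(z - 6)

Trying the rational-root candidates, z = 5/6 is a root, so (6·z - 5) divides it; the quotient is 35·z³ - 207·z² - 72·z + 324.
Then z = 6/5 is a root, so (5·z - 6) is a factor; dividing leaves 7·z² - 33·z - 54.
The remaining quadratic factors as (7·z + 9)(z - 6).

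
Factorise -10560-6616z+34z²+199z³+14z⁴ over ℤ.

(2z-11)(7z+12)(z+10)(z+8)

By the rational root theorem, z = -8 is a root, so (z+8) divides it; the quotient is 14z³+87z²-662z-1320.
Then z = -10 is a root, so (z+10) is a factor; dividing leaves 14z²-53z-132.
The remaining quadratic factors as (2z-11)(7z+12).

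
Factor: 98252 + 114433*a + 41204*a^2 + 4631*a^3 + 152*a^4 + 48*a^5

(3*a + 11)*(4*a + 11)*(4*a + 7)*(a^2 - 5*a + 116)

By the rational root theorem, a = -11/3 is a root, so (3*a + 11) divides it; the quotient is 16*a^4 - 8*a^3 + 1573*a^2 + 7967*a + 8932.
Next, a = -7/4 is a root, giving the factor (4*a + 7) and quotient 4*a^3 - 9*a^2 + 409*a + 1276.
Continuing, a = -11/4 is a root, giving the factor (4*a + 11) and quotient a^2 - 5*a + 116.
The quadratic a^2 - 5*a + 116 has discriminant -439 < 0 and is irreducible over ℤ.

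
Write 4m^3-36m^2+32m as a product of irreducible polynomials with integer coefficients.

4m(m-1)(m-8)

Pull out the common factor 4m, then factor the remaining trinomial.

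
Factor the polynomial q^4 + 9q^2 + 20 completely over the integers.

(q^2 + 4)(q^2 + 5)

Substitute u = q^2 to get a quadratic in u, then factor.
q^2 + 4 is irreducible over ℤ (sum of squares).
q^2 + 5 is irreducible over ℤ (always positive, so no real roots).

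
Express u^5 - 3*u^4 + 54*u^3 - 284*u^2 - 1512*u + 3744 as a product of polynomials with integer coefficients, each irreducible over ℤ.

(u + 4)*(u - 2)*(u - 6)*(u^2 + u + 78)

Among the possible rational roots, u = 6 is a root, so (u - 6) divides it; the quotient is u^4 + 3*u^3 + 72*u^2 + 148*u - 624.
Then u = -4 is a root, so (u + 4) divides it; the quotient is u^3 - u^2 + 76*u - 156.
Then u = 2 is a root, giving the factor (u - 2) and quotient u^2 + u + 78.
The quadratic u^2 + u + 78 has discriminant -311 < 0 and is irreducible over ℤ.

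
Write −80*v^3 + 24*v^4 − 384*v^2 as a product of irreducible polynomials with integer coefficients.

8*v^2*(3*v + 8)*(v − 6)

Pull out the common factor 8*v^2, then factor the remaining trinomial.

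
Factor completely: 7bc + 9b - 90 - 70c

(7c + 9)(b - 10)

Group as (7bc + 9b) + (-70c - 90) = b(7c + 9) - 10(7c + 9).
Both groups share the factor (7c + 9).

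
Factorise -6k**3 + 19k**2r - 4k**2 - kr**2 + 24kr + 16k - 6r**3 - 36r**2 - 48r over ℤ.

-(2k + r + 4)(3k - 2r - 4)(k - 3r)

Group: k(-6k**2 + kr - 4k + 2r**2 + 12r + 16) - 3r(-6k**2 + kr - 4k + 2r**2 + 12r + 16); both groups contain (-6k**2 + kr - 4k + 2r**2 + 12r + 16), so (k - 3r) is a factor with cofactor -6k**2 + kr - 4k + 2r**2 + 12r + 16.
The cofactor groups again: -6k**2 + kr - 4k + 2r**2 + 12r + 16 = -2k(3k - 2r - 4) + (-r - 4)(3k - 2r - 4); both groups contain (3k - 2r - 4), giving -(2k + r + 4)(3k - 2r - 4).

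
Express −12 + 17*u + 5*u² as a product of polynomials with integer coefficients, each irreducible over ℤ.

(5*u − 3)*(u + 4)

Need a pair with product 5·(−12) = −60 and sum 17: that's 20 and −3.
Split the middle term: 5*u² + 20*u − 3*u − 12 = 5*u*(u + 4) − 3*(u + 4).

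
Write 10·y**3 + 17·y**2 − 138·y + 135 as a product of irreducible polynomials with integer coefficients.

Testing divisors of the constant over divisors of the leading coefficient, y = 3/2 is a root, so (2·y − 3) is a factor; dividing leaves 5·y**2 + 16·y − 45.
The remaining quadratic factors as (y + 5)(5·y − 9).

(2·y − 3)·(5·y − 9)·(y + 5)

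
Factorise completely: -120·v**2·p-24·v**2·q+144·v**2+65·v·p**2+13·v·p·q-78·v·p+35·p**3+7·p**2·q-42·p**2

Group: 5·p·(-24·v**2+13·v·p+7·p**2) + (q-6)·(-24·v**2+13·v·p+7·p**2); both groups contain (-24·v**2+13·v·p+7·p**2), so (5·p+q-6) is a factor with cofactor -24·v**2+13·v·p+7·p**2.
The cofactor groups again: -24·v**2+13·v·p+7·p**2 = -8·v·(3·v+p) + 7·p·(3·v+p); both groups contain (3·v+p), giving -(8·v-7·p)·(3·v+p).

-(8·v-7·p)·(5·p+q-6)·(3·v+p)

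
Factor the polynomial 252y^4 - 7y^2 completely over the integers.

Pull out the common factor 7y^2; 36y^2 - 1 is a difference of squares.

7y^2(6y + 1)(6y - 1)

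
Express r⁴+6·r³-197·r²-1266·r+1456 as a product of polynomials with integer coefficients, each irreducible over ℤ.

(r+13)·(r+8)·(r-1)·(r-14)

Trying the rational-root candidates, r = 14 is a root, giving the factor (r-14) and quotient r³+20·r²+83·r-104.
Continuing, r = 1 is a root, giving the factor (r-1) and quotient r²+21·r+104.
The remaining quadratic factors as (r+13)(r+8).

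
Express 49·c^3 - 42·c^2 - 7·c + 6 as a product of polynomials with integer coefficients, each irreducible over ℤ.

Group as (49·c^3 - 7·c) + (-42·c^2 + 6) = 7·c·(7·c^2 - 1) - 6·(7·c^2 - 1).
Both groups share the factor (7·c^2 - 1).

(7·c - 6)·(7·c^2 - 1)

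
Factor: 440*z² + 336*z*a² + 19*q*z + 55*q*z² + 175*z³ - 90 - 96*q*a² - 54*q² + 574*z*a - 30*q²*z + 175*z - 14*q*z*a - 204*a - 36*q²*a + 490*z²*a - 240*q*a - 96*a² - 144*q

-(2*q - 7*z + 2)*(5*z + 6*a + 9)*(3*q + 5*z + 8*a + 5)

Group: 2*q*(-15*q*z - 18*q*a - 27*q - 25*z² - 70*z*a - 70*z - 48*a² - 102*a - 45) + (-7*z + 2)*(-15*q*z - 18*q*a - 27*q - 25*z² - 70*z*a - 70*z - 48*a² - 102*a - 45); both groups contain (-15*q*z - 18*q*a - 27*q - 25*z² - 70*z*a - 70*z - 48*a² - 102*a - 45), so (2*q - 7*z + 2) is a factor with cofactor -15*q*z - 18*q*a - 27*q - 25*z² - 70*z*a - 70*z - 48*a² - 102*a - 45.
The cofactor groups again: -15*q*z - 18*q*a - 27*q - 25*z² - 70*z*a - 70*z - 48*a² - 102*a - 45 = -3*q*(5*z + 6*a + 9) + (-5*z - 8*a - 5)*(5*z + 6*a + 9); both groups contain (5*z + 6*a + 9), giving -(3*q + 5*z + 8*a + 5)*(5*z + 6*a + 9).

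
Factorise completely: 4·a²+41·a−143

(4·a−11)·(a+13)

Need a pair with product 4·(−143) = −572 and sum 41: that's 52 and −11.
Split the middle term: 4·a²+52·a − 11·a−143 = 4·a·(a+13) − 11·(a+13).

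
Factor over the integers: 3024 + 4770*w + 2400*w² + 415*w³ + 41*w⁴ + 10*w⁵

Trying the rational-root candidates, w = −3/2 is a root, so (2*w + 3) divides it; the quotient is 5*w⁴ + 13*w³ + 188*w² + 918*w + 1008.
Next, w = −8/5 is a root, so (5*w + 8) is a factor; dividing leaves w³ + w² + 36*w + 126.
Then w = −3 is a root, giving the factor (w + 3) and quotient w² − 2*w + 42.
The quadratic w² − 2*w + 42 has discriminant −164 < 0 and is irreducible over ℤ.

(2*w + 3)*(5*w + 8)*(w + 3)*(w² − 2*w + 42)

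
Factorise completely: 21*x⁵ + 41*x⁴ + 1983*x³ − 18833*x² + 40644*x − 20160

(3*x − 7)*(7*x − 5)*(x − 4)*(x² + 9*x + 144)

Among the possible rational roots, x = 4 is a root, giving the factor (x − 4) and quotient 21*x⁴ + 125*x³ + 2483*x² − 8901*x + 5040.
Continuing, x = 7/3 is a root, so (3*x − 7) divides it; the quotient is 7*x³ + 58*x² + 963*x − 720.
Then x = 5/7 is a root, so (7*x − 5) is a factor; dividing leaves x² + 9*x + 144.
The quadratic x² + 9*x + 144 has discriminant −495 < 0 and is irreducible over ℤ.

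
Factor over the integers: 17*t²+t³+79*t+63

(t+1)*(t+7)*(t+9)

Among the possible rational roots, t = -9 is a root, so (t+9) divides it; the quotient is t²+8*t+7.
The remaining quadratic factors as (t+7)(t+1).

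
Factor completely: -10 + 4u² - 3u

Need a pair with product 4·(-10) = -40 and sum -3: that's 5 and -8.
Split the middle term: 4u² + 5u - 8u - 10 = u(4u + 5) - 2(4u + 5).

(4u + 5)(u - 2)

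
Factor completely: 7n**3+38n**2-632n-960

(7n+10)(n+12)(n-8)

Testing divisors of the constant over divisors of the leading coefficient, n = -12 is a root, so (n+12) is a factor; dividing leaves 7n**2-46n-80.
The remaining quadratic factors as (7n+10)(n-8).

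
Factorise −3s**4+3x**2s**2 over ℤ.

3s**2(x−s)(x+s)

Factor out 3s**2, leaving x**2−s**2, which is a difference of two squares.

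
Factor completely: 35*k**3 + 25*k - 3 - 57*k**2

(5*k - 1)*(7*k - 3)*(k - 1)

Among the possible rational roots, k = 1/5 is a root, so (5*k - 1) is a factor; dividing leaves 7*k**2 - 10*k + 3.
The remaining quadratic factors as (7*k - 3)(k - 1).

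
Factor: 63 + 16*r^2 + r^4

Substitute u = r^2 to get a quadratic in u, then factor.
r^2 + 9 is irreducible over ℤ (sum of squares).
r^2 + 7 is irreducible over ℤ (always positive, so no real roots).

(r^2 + 7)*(r^2 + 9)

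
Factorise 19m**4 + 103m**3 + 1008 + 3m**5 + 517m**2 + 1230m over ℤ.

By the rational root theorem, m = -2 is a root, so (m + 2) is a factor; dividing leaves 3m**4 + 13m**3 + 77m**2 + 363m + 504.
Then m = -7/3 is a root, so (3m + 7) is a factor; dividing leaves m**3 + 2m**2 + 21m + 72.
Then m = -3 is a root, giving the factor (m + 3) and quotient m**2 - m + 24.
The quadratic m**2 - m + 24 has discriminant -95 < 0 and is irreducible over ℤ.

(3m + 7)(m + 2)(m + 3)(m**2 - m + 24)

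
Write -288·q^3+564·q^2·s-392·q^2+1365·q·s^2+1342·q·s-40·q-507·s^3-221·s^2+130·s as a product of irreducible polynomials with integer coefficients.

-(4·q-13·s)·(8·q+13·s+10)·(9·q-3·s+1)

Group: 4·q·(-72·q^2-93·q·s-98·q+39·s^2+17·s-10) - 13·s·(-72·q^2-93·q·s-98·q+39·s^2+17·s-10); both groups contain (-72·q^2-93·q·s-98·q+39·s^2+17·s-10), so (4·q-13·s) is a factor with cofactor -72·q^2-93·q·s-98·q+39·s^2+17·s-10.
The cofactor groups again: -72·q^2-93·q·s-98·q+39·s^2+17·s-10 = -8·q·(9·q-3·s+1) + (-13·s-10)·(9·q-3·s+1); both groups contain (9·q-3·s+1), giving -(8·q+13·s+10)·(9·q-3·s+1).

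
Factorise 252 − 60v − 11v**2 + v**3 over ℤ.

(v + 6)(v − 14)(v − 3)

By the rational root theorem, v = 14 is a root, so (v − 14) divides it; the quotient is v**2 + 3v − 18.
The remaining quadratic factors as (v − 3)(v + 6).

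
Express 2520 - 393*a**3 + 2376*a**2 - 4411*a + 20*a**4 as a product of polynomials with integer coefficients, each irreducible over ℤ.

By the rational root theorem, a = 9 is a root, so (a - 9) divides it; the quotient is 20*a**3 - 213*a**2 + 459*a - 280.
Continuing, a = 5/4 is a root, giving the factor (4*a - 5) and quotient 5*a**2 - 47*a + 56.
The remaining quadratic factors as (5*a - 7)(a - 8).

(4*a - 5)*(5*a - 7)*(a - 8)*(a - 9)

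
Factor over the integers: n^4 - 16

Difference of squares twice: with A = n and B = 2, A⁴ − B⁴ = (A² − B²)(A² + B²), and A² − B² factors again.

(n + 2)(n - 2)(n^2 + 4)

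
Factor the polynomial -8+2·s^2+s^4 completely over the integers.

(s^2+4)·(s^2-2)

Substitute u = s^2 to get a quadratic in u, then factor.
s^2-2 is irreducible over ℤ (2 is not a perfect square).
s^2+4 is irreducible over ℤ (sum of squares).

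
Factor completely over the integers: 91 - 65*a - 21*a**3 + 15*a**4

Group as (15*a**4 - 65*a) + (-21*a**3 + 91) = 5*a*(3*a**3 - 13) - 7*(3*a**3 - 13).
Both groups share the factor (3*a**3 - 13).

(5*a - 7)*(3*a**3 - 13)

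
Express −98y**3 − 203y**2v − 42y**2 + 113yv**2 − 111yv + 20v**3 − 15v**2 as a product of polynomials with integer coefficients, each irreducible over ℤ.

Group: 2y(−49y**2 + 21yv − 21y + 4v**2 − 3v) + 5v(−49y**2 + 21yv − 21y + 4v**2 − 3v); both groups contain (−49y**2 + 21yv − 21y + 4v**2 − 3v), so (2y + 5v) is a factor with cofactor −49y**2 + 21yv − 21y + 4v**2 − 3v.
The cofactor groups again: −49y**2 + 21yv − 21y + 4v**2 − 3v = −7y(7y + v) + (4v − 3)(7y + v); both groups contain (7y + v), giving −(7y − 4v + 3)(7y + v).

−(7y − 4v + 3)(2y + 5v)(7y + v)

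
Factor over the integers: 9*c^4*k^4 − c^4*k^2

Every term has a factor of c^4*k^2; factoring it out leaves 9*k^2 − 1.
Recognize a difference of squares with the parts 3*k and 1.

c^4*k^2*(3*k + 1)*(3*k − 1)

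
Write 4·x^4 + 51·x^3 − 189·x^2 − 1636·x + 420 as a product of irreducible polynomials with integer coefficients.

By the rational root theorem, x = 1/4 is a root, so (4·x − 1) is a factor; dividing leaves x^3 + 13·x^2 − 44·x − 420.
Continuing, x = −14 is a root, so (x + 14) divides it; the quotient is x^2 − x − 30.
The remaining quadratic factors as (x + 5)(x − 6).

(4·x − 1)·(x + 14)·(x + 5)·(x − 6)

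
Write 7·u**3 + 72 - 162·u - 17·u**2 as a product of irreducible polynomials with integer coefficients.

Testing divisors of the constant over divisors of the leading coefficient, u = -4 is a root, so (u + 4) divides it; the quotient is 7·u**2 - 45·u + 18.
The remaining quadratic factors as (7·u - 3)(u - 6).

(7·u - 3)·(u + 4)·(u - 6)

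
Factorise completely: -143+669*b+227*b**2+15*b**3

Trying the rational-root candidates, b = -11 is a root, giving the factor (b+11) and quotient 15*b**2+62*b-13.
The remaining quadratic factors as (3*b+13)(5*b-1).

(3*b+13)*(5*b-1)*(b+11)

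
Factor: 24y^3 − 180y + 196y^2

Pull out the common factor 4y, then factor the remaining trinomial.

4y(6y − 5)(y + 9)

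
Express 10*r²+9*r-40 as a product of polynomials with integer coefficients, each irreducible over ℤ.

Need a pair with product 10·(-40) = -400 and sum 9: that's 25 and -16.
Split the middle term: 10*r²+25*r - 16*r-40 = 5*r*(2*r+5) - 8*(2*r+5).

(2*r+5)*(5*r-8)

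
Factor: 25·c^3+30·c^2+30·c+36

(5·c+6)·(5·c^2+6)

Group as (25·c^3+30·c) + (30·c^2+36) = 5·c·(5·c^2+6) + 6·(5·c^2+6).
Both groups share the factor (5·c^2+6).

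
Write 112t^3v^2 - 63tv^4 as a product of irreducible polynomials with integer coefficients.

7tv^2(4t + 3v)(4t - 3v)

Every term has a factor of 7tv^2. Then 16t^2 - 9v^2 = (4t)² − (3v)².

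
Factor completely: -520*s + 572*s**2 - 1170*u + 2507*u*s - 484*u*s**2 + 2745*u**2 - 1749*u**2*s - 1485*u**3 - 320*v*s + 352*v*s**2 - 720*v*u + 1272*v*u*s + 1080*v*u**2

(8*v - 11*u + 13)*(15*u + 11*s - 10)*(9*u + 4*s)

Group: 15*u*(72*v*u + 32*v*s - 99*u**2 - 44*u*s + 117*u + 52*s) + (11*s - 10)*(72*v*u + 32*v*s - 99*u**2 - 44*u*s + 117*u + 52*s); both groups contain (72*v*u + 32*v*s - 99*u**2 - 44*u*s + 117*u + 52*s), so (15*u + 11*s - 10) is a factor with cofactor 72*v*u + 32*v*s - 99*u**2 - 44*u*s + 117*u + 52*s.
The cofactor groups again: 72*v*u + 32*v*s - 99*u**2 - 44*u*s + 117*u + 52*s = 9*u*(8*v - 11*u + 13) + 4*s*(8*v - 11*u + 13); both groups contain (8*v - 11*u + 13), giving (9*u + 4*s)*(8*v - 11*u + 13).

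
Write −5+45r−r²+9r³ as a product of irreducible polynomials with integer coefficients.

Group as (9r³+45r) + (−r²−5) = 9r(r²+5) − (r²+5).
Both groups share the factor (r²+5).

(9r−1)(r²+5)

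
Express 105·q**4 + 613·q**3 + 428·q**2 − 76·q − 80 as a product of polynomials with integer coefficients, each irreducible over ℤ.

(3·q + 2)·(5·q − 2)·(7·q + 4)·(q + 5)

By the rational root theorem, q = −2/3 is a root, so (3·q + 2) is a factor; dividing leaves 35·q**3 + 181·q**2 + 22·q − 40.
Next, q = −5 is a root, so (q + 5) divides it; the quotient is 35·q**2 + 6·q − 8.
The remaining quadratic factors as (5·q − 2)(7·q + 4).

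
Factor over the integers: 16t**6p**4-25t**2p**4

p**4t**2(4t**2+5)(4t**2-5)

Every term has a factor of t**2p**4; factoring it out leaves 16t**4-25.
Recognize a difference of squares with the parts 4t**2 and 5.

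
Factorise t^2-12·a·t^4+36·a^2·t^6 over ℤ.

Factor out t^2 first: what remains is 36·a^2·t^4-12·a·t^2+1.
Recognize a perfect-square trinomial with the parts 6·a·t^2 and 1.

t^2·(6·a·t^2-1)^2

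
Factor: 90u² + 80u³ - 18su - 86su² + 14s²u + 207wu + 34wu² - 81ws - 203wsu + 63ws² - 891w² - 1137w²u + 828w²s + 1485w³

Group: 9w(165w² + 92ws - 163wu - 99w + 7s² - 43su - 9s + 40u² + 45u) + 2u(165w² + 92ws - 163wu - 99w + 7s² - 43su - 9s + 40u² + 45u); both groups contain (165w² + 92ws - 163wu - 99w + 7s² - 43su - 9s + 40u² + 45u), so (9w + 2u) is a factor with cofactor 165w² + 92ws - 163wu - 99w + 7s² - 43su - 9s + 40u² + 45u.
The cofactor groups again: 165w² + 92ws - 163wu - 99w + 7s² - 43su - 9s + 40u² + 45u = 11w(15w + 7s - 8u - 9) + (s - 5u)(15w + 7s - 8u - 9); both groups contain (15w + 7s - 8u - 9), giving (11w + s - 5u)(15w + 7s - 8u - 9).

(9w + 2u)(15w + 7s - 8u - 9)(11w + s - 5u)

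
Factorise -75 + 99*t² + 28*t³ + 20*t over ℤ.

(4*t + 5)*(7*t - 5)*(t + 3)

Among the possible rational roots, t = -5/4 is a root, so (4*t + 5) divides it; the quotient is 7*t² + 16*t - 15.
The remaining quadratic factors as (7*t - 5)(t + 3).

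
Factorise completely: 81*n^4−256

Write as (9*n^2)² − (16)², then factor 9*n^2−16 once more.

(3*n+4)*(3*n−4)*(9*n^2+16)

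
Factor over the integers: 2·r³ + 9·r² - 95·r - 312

By the rational root theorem, r = 13/2 is a root, so (2·r - 13) divides it; the quotient is r² + 11·r + 24.
The remaining quadratic factors as (r + 3)(r + 8).

(2·r - 13)·(r + 3)·(r + 8)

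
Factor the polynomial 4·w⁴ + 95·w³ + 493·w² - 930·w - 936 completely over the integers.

Trying the rational-root candidates, w = -3/4 is a root, giving the factor (4·w + 3) and quotient w³ + 23·w² + 106·w - 312.
Next, w = -13 is a root, so (w + 13) divides it; the quotient is w² + 10·w - 24.
The remaining quadratic factors as (w + 12)(w - 2).

(4·w + 3)·(w + 12)·(w + 13)·(w - 2)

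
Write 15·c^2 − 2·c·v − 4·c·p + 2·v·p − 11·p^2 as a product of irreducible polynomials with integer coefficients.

(15·c − 2·v + 11·p)·(c − p)

Group: 15·c·(c − p) + (−2·v + 11·p)·(c − p); both groups contain (c − p).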